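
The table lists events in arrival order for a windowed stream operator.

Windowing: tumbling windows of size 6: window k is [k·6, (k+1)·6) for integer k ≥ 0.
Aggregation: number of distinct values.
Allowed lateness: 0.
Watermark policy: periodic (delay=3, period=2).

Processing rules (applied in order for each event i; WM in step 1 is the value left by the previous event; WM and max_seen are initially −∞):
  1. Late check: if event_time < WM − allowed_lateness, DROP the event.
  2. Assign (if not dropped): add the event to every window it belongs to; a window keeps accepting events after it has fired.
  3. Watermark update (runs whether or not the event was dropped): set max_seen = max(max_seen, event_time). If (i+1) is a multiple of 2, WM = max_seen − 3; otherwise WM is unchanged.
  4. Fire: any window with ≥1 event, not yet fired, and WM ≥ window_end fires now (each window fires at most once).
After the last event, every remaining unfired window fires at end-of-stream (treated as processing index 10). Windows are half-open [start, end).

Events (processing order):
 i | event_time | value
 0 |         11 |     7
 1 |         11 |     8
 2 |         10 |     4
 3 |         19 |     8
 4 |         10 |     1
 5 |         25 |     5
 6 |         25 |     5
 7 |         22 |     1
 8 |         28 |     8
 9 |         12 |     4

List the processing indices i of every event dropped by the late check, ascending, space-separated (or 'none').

i=0 t=11 v=7: → [6,12); WM=−∞
i=1 t=11 v=8: → [6,12); WM=8
i=2 t=10 v=4: → [6,12); WM=8
i=3 t=19 v=8: → [18,24); WM=16; [6,12) fires=3
i=4 t=10 v=1: DROP (t<16-0); WM=16
i=5 t=25 v=5: → [24,30); WM=22
i=6 t=25 v=5: → [24,30); WM=22
i=7 t=22 v=1: → [18,24); WM=22
i=8 t=28 v=8: → [24,30); WM=22
i=9 t=12 v=4: DROP (t<22-0); WM=25; [18,24) fires=2

4 9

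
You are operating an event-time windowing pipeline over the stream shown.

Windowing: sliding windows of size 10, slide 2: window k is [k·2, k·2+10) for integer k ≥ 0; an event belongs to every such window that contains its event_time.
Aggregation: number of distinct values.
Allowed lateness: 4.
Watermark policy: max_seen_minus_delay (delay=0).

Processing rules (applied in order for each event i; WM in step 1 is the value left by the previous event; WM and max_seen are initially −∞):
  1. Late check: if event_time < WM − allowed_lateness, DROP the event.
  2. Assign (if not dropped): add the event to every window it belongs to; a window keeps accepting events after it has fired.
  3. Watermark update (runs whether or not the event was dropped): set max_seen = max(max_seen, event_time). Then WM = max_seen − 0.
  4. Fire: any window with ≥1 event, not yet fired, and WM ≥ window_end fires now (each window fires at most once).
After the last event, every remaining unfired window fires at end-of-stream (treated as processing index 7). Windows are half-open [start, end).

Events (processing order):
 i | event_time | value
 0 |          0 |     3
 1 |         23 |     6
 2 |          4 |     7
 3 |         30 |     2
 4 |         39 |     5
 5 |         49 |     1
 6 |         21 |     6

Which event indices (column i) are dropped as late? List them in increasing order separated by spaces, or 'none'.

2 6

i=0 t=0 v=3: → [0,10); WM=0
i=1 t=23 v=6: → [22,32),[20,30),[18,28),[16,26),[14,24); WM=23; [0,10) fires=1
i=2 t=4 v=7: DROP (t<23-4); WM=23
i=3 t=30 v=2: → [30,40),[28,38),[26,36),[24,34),[22,32); WM=30; [14,24) fires=1 [16,26) fires=1 [18,28) fires=1 [20,30) fires=1
i=4 t=39 v=5: → [38,48),[36,46),[34,44),[32,42),[30,40); WM=39; [22,32) fires=2 [24,34) fires=1 [26,36) fires=1 [28,38) fires=1
i=5 t=49 v=1: → [48,58),[46,56),[44,54),[42,52),[40,50); WM=49; [30,40) fires=2 [32,42) fires=1 [34,44) fires=1 [36,46) fires=1 [38,48) fires=1
i=6 t=21 v=6: DROP (t<49-4); WM=49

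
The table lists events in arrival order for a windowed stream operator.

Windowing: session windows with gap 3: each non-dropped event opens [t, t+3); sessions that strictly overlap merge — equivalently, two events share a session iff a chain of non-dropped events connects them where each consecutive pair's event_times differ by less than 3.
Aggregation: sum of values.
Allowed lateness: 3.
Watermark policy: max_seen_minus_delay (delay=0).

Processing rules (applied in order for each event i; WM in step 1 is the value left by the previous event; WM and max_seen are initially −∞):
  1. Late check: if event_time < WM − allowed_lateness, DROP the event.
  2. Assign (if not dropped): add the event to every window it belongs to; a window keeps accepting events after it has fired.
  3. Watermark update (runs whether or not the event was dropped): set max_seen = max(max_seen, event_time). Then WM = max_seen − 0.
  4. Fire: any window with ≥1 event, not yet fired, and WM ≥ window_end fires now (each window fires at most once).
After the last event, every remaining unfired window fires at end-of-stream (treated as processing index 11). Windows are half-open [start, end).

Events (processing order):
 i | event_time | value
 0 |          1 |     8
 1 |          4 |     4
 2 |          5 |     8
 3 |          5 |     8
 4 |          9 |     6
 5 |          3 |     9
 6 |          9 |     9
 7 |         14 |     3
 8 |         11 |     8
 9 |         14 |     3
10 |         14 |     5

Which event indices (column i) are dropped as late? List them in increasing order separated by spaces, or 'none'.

i=0 t=1 v=8: → [1,4); WM=1
i=1 t=4 v=4: → [4,7); WM=4
i=2 t=5 v=8: → [4,8); WM=5
i=3 t=5 v=8: → [4,8); WM=5
i=4 t=9 v=6: → [9,12); WM=9
i=5 t=3 v=9: DROP (t<9-3); WM=9
i=6 t=9 v=9: → [9,12); WM=9
i=7 t=14 v=3: → [14,17); WM=14
i=8 t=11 v=8: → [9,14); WM=14
i=9 t=14 v=3: → [14,17); WM=14
i=10 t=14 v=5: → [14,17); WM=14

5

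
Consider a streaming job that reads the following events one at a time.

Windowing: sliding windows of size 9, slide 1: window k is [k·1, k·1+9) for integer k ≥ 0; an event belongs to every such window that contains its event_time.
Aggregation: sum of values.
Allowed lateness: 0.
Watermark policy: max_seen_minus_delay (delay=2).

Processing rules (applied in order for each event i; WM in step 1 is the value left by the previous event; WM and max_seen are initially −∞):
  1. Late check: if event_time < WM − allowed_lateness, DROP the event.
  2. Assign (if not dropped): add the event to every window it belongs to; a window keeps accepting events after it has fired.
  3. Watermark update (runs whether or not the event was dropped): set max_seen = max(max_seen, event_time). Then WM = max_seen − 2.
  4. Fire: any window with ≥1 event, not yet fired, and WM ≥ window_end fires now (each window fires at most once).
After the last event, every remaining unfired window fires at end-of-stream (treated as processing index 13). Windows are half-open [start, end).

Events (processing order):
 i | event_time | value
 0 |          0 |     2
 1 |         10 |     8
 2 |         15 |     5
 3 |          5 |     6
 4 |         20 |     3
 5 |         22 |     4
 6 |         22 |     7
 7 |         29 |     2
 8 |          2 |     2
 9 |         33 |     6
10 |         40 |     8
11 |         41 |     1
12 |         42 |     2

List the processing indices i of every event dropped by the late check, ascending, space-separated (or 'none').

i=0 t=0 v=2: → [0,9); WM=-2
i=1 t=10 v=8: → [10,19),[9,18),[8,17),[7,16),[6,15),[5,14),[4,13),[3,12),[2,11); WM=8
i=2 t=15 v=5: → [15,24),[14,23),[13,22),[12,21),[11,20),[10,19),[9,18),[8,17),[7,16); WM=13; [0,9) fires=2 [2,11) fires=8 [3,12) fires=8 [4,13) fires=8
i=3 t=5 v=6: DROP (t<13-0); WM=13
i=4 t=20 v=3: → [20,29),[19,28),[18,27),[17,26),[16,25),[15,24),[14,23),[13,22),[12,21); WM=18; [5,14) fires=8 [6,15) fires=8 [7,16) fires=13 [8,17) fires=13 [9,18) fires=13
i=5 t=22 v=4: → [22,31),[21,30),[20,29),[19,28),[18,27),[17,26),[16,25),[15,24),[14,23); WM=20; [10,19) fires=13 [11,20) fires=5
i=6 t=22 v=7: → [22,31),[21,30),[20,29),[19,28),[18,27),[17,26),[16,25),[15,24),[14,23); WM=20
i=7 t=29 v=2: → [29,38),[28,37),[27,36),[26,35),[25,34),[24,33),[23,32),[22,31),[21,30); WM=27; [12,21) fires=8 [13,22) fires=8 [14,23) fires=19 [15,24) fires=19 [16,25) fires=14 [17,26) fires=14 [18,27) fires=14
i=8 t=2 v=2: DROP (t<27-0); WM=27
i=9 t=33 v=6: → [33,42),[32,41),[31,40),[30,39),[29,38),[28,37),[27,36),[26,35),[25,34); WM=31; [19,28) fires=14 [20,29) fires=14 [21,30) fires=13 [22,31) fires=13
i=10 t=40 v=8: → [40,49),[39,48),[38,47),[37,46),[36,45),[35,44),[34,43),[33,42),[32,41); WM=38; [23,32) fires=2 [24,33) fires=2 [25,34) fires=8 [26,35) fires=8 [27,36) fires=8 [28,37) fires=8 [29,38) fires=8
i=11 t=41 v=1: → [41,50),[40,49),[39,48),[38,47),[37,46),[36,45),[35,44),[34,43),[33,42); WM=39; [30,39) fires=6
i=12 t=42 v=2: → [42,51),[41,50),[40,49),[39,48),[38,47),[37,46),[36,45),[35,44),[34,43); WM=40; [31,40) fires=6

3 8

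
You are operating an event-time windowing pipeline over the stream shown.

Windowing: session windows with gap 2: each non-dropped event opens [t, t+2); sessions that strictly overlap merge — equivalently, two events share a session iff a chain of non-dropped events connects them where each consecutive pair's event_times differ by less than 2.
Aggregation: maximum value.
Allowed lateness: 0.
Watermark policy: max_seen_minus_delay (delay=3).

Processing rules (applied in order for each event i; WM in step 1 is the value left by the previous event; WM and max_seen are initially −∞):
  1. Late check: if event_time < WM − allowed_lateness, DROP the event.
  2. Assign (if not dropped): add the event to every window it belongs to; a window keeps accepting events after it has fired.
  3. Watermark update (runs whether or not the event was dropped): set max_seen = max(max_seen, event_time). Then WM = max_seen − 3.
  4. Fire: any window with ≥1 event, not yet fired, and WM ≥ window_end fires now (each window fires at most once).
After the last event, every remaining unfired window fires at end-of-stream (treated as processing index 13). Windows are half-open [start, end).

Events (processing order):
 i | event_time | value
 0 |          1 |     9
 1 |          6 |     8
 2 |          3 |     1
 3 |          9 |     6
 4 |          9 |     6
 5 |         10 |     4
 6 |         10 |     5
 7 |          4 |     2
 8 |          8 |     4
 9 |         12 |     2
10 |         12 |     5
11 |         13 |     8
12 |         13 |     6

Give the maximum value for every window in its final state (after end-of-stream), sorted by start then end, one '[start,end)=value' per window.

[1,3)=9 [3,5)=1 [6,8)=8 [8,12)=6 [12,15)=8

i=0 t=1 v=9: → [1,3); WM=-2
i=1 t=6 v=8: → [6,8); WM=3
i=2 t=3 v=1: → [3,5); WM=3
i=3 t=9 v=6: → [9,11); WM=6
i=4 t=9 v=6: → [9,11); WM=6
i=5 t=10 v=4: → [9,12); WM=7
i=6 t=10 v=5: → [9,12); WM=7
i=7 t=4 v=2: DROP (t<7-0); WM=7
i=8 t=8 v=4: → [8,12); WM=7
i=9 t=12 v=2: → [12,14); WM=9
i=10 t=12 v=5: → [12,14); WM=9
i=11 t=13 v=8: → [12,15); WM=10
i=12 t=13 v=6: → [12,15); WM=10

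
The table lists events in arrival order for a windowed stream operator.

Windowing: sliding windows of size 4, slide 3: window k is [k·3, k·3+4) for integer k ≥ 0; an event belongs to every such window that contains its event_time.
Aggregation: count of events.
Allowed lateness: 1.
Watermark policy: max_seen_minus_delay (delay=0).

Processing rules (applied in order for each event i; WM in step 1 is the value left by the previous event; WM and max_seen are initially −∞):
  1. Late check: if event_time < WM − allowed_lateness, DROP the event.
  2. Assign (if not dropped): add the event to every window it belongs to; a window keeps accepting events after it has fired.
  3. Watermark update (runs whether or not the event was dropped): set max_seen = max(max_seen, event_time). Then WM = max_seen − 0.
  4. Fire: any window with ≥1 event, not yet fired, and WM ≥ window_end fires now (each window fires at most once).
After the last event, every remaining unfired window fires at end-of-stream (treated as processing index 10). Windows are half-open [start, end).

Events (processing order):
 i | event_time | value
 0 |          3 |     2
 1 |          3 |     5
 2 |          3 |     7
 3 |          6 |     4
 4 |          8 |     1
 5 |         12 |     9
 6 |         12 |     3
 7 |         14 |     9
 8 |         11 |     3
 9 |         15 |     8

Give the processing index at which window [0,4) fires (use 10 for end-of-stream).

3

i=0 t=3 v=2: → [3,7),[0,4); WM=3
i=1 t=3 v=5: → [3,7),[0,4); WM=3
i=2 t=3 v=7: → [3,7),[0,4); WM=3
i=3 t=6 v=4: → [6,10),[3,7); WM=6; [0,4) fires=3
i=4 t=8 v=1: → [6,10); WM=8; [3,7) fires=4
i=5 t=12 v=9: → [12,16),[9,13); WM=12; [6,10) fires=2
i=6 t=12 v=3: → [12,16),[9,13); WM=12
i=7 t=14 v=9: → [12,16); WM=14; [9,13) fires=2
i=8 t=11 v=3: DROP (t<14-1); WM=14
i=9 t=15 v=8: → [15,19),[12,16); WM=15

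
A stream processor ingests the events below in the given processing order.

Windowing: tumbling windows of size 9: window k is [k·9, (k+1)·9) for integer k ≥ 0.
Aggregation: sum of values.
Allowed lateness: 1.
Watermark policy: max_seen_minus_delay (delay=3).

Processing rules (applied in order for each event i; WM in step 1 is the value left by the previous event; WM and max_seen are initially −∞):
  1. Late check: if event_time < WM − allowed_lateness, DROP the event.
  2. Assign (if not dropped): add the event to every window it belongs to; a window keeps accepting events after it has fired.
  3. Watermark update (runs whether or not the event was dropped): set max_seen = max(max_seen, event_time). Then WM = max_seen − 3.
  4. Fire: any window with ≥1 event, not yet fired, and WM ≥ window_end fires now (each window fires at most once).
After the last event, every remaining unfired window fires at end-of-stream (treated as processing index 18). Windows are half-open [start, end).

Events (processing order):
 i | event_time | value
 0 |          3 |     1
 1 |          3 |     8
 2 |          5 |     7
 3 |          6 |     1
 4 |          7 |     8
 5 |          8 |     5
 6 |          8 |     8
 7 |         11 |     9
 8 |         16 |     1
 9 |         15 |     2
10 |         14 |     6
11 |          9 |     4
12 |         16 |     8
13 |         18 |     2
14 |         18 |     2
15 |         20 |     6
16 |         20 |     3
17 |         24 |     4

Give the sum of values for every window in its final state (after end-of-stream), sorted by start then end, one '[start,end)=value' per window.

i=0 t=3 v=1: → [0,9); WM=0
i=1 t=3 v=8: → [0,9); WM=0
i=2 t=5 v=7: → [0,9); WM=2
i=3 t=6 v=1: → [0,9); WM=3
i=4 t=7 v=8: → [0,9); WM=4
i=5 t=8 v=5: → [0,9); WM=5
i=6 t=8 v=8: → [0,9); WM=5
i=7 t=11 v=9: → [9,18); WM=8
i=8 t=16 v=1: → [9,18); WM=13; [0,9) fires=38
i=9 t=15 v=2: → [9,18); WM=13
i=10 t=14 v=6: → [9,18); WM=13
i=11 t=9 v=4: DROP (t<13-1); WM=13
i=12 t=16 v=8: → [9,18); WM=13
i=13 t=18 v=2: → [18,27); WM=15
i=14 t=18 v=2: → [18,27); WM=15
i=15 t=20 v=6: → [18,27); WM=17
i=16 t=20 v=3: → [18,27); WM=17
i=17 t=24 v=4: → [18,27); WM=21; [9,18) fires=26

[0,9)=38 [9,18)=26 [18,27)=17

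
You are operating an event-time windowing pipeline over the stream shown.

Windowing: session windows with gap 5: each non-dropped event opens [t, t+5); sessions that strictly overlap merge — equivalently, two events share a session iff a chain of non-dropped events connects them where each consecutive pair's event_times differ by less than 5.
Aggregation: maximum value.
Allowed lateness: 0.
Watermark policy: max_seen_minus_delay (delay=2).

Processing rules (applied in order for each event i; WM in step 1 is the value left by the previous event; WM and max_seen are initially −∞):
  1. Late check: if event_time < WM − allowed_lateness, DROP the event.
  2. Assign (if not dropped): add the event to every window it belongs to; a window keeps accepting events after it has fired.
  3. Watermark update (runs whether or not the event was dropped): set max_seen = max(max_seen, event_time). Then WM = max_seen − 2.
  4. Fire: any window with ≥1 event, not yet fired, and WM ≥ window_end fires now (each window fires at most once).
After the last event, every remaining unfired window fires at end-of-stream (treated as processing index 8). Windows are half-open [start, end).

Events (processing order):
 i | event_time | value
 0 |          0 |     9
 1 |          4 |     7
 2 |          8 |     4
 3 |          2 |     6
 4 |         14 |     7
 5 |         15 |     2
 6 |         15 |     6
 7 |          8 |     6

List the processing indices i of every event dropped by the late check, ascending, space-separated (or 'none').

3 7

i=0 t=0 v=9: → [0,5); WM=-2
i=1 t=4 v=7: → [0,9); WM=2
i=2 t=8 v=4: → [0,13); WM=6
i=3 t=2 v=6: DROP (t<6-0); WM=6
i=4 t=14 v=7: → [14,19); WM=12
i=5 t=15 v=2: → [14,20); WM=13
i=6 t=15 v=6: → [14,20); WM=13
i=7 t=8 v=6: DROP (t<13-0); WM=13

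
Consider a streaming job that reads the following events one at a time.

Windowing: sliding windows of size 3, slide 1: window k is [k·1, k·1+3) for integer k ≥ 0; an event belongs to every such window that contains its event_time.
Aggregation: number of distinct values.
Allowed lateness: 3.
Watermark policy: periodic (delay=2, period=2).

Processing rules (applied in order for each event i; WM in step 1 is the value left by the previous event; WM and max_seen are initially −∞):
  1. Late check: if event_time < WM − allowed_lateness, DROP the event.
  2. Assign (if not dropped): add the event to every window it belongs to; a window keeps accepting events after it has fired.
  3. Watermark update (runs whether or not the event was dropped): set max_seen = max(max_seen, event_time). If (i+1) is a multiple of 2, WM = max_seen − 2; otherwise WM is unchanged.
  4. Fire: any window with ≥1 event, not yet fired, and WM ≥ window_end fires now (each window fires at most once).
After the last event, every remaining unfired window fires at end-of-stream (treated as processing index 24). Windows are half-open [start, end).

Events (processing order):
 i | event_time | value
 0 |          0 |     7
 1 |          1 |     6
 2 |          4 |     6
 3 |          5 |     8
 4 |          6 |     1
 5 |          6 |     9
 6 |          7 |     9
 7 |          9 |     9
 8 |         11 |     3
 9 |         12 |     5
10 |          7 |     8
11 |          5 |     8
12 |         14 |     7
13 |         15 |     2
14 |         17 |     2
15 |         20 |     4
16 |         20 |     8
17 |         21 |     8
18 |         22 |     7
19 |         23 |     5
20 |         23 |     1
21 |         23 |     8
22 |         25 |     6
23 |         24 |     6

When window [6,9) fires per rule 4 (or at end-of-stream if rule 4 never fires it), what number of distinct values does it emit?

i=0 t=0 v=7: → [0,3); WM=−∞
i=1 t=1 v=6: → [1,4),[0,3); WM=-1
i=2 t=4 v=6: → [4,7),[3,6),[2,5); WM=-1
i=3 t=5 v=8: → [5,8),[4,7),[3,6); WM=3; [0,3) fires=2
i=4 t=6 v=1: → [6,9),[5,8),[4,7); WM=3
i=5 t=6 v=9: → [6,9),[5,8),[4,7); WM=4; [1,4) fires=1
i=6 t=7 v=9: → [7,10),[6,9),[5,8); WM=4
i=7 t=9 v=9: → [9,12),[8,11),[7,10); WM=7; [2,5) fires=1 [3,6) fires=2 [4,7) fires=4
i=8 t=11 v=3: → [11,14),[10,13),[9,12); WM=7
i=9 t=12 v=5: → [12,15),[11,14),[10,13); WM=10; [5,8) fires=3 [6,9) fires=2 [7,10) fires=1
i=10 t=7 v=8: → [7,10),[6,9),[5,8); WM=10
i=11 t=5 v=8: DROP (t<10-3); WM=10
i=12 t=14 v=7: → [14,17),[13,16),[12,15); WM=10
i=13 t=15 v=2: → [15,18),[14,17),[13,16); WM=13; [8,11) fires=1 [9,12) fires=2 [10,13) fires=2
i=14 t=17 v=2: → [17,20),[16,19),[15,18); WM=13
i=15 t=20 v=4: → [20,23),[19,22),[18,21); WM=18; [11,14) fires=2 [12,15) fires=2 [13,16) fires=2 [14,17) fires=2 [15,18) fires=1
i=16 t=20 v=8: → [20,23),[19,22),[18,21); WM=18
i=17 t=21 v=8: → [21,24),[20,23),[19,22); WM=19; [16,19) fires=1
i=18 t=22 v=7: → [22,25),[21,24),[20,23); WM=19
i=19 t=23 v=5: → [23,26),[22,25),[21,24); WM=21; [17,20) fires=1 [18,21) fires=2
i=20 t=23 v=1: → [23,26),[22,25),[21,24); WM=21
i=21 t=23 v=8: → [23,26),[22,25),[21,24); WM=21
i=22 t=25 v=6: → [25,28),[24,27),[23,26); WM=21
i=23 t=24 v=6: → [24,27),[23,26),[22,25); WM=23; [19,22) fires=2 [20,23) fires=3

2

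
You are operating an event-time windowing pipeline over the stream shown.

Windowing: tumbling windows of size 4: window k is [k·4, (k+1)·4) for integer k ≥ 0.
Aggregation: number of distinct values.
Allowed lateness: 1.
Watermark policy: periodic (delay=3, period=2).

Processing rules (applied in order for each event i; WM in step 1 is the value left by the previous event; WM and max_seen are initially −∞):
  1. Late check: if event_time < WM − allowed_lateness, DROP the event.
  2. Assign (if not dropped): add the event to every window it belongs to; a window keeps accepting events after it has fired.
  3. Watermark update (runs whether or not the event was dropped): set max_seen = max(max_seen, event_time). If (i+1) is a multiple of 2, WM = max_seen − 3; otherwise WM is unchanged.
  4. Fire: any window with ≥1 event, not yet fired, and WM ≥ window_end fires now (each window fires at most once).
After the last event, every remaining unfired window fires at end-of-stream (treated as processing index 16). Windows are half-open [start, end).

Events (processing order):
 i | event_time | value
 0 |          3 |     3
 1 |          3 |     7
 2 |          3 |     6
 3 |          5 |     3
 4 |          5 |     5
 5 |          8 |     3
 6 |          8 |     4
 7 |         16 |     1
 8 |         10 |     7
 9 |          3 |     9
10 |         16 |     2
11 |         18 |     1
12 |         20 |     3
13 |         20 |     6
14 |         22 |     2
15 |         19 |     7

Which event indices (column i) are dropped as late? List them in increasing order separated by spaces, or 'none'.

i=0 t=3 v=3: → [0,4); WM=−∞
i=1 t=3 v=7: → [0,4); WM=0
i=2 t=3 v=6: → [0,4); WM=0
i=3 t=5 v=3: → [4,8); WM=2
i=4 t=5 v=5: → [4,8); WM=2
i=5 t=8 v=3: → [8,12); WM=5; [0,4) fires=3
i=6 t=8 v=4: → [8,12); WM=5
i=7 t=16 v=1: → [16,20); WM=13; [4,8) fires=2 [8,12) fires=2
i=8 t=10 v=7: DROP (t<13-1); WM=13
i=9 t=3 v=9: DROP (t<13-1); WM=13
i=10 t=16 v=2: → [16,20); WM=13
i=11 t=18 v=1: → [16,20); WM=15
i=12 t=20 v=3: → [20,24); WM=15
i=13 t=20 v=6: → [20,24); WM=17
i=14 t=22 v=2: → [20,24); WM=17
i=15 t=19 v=7: → [16,20); WM=19

8 9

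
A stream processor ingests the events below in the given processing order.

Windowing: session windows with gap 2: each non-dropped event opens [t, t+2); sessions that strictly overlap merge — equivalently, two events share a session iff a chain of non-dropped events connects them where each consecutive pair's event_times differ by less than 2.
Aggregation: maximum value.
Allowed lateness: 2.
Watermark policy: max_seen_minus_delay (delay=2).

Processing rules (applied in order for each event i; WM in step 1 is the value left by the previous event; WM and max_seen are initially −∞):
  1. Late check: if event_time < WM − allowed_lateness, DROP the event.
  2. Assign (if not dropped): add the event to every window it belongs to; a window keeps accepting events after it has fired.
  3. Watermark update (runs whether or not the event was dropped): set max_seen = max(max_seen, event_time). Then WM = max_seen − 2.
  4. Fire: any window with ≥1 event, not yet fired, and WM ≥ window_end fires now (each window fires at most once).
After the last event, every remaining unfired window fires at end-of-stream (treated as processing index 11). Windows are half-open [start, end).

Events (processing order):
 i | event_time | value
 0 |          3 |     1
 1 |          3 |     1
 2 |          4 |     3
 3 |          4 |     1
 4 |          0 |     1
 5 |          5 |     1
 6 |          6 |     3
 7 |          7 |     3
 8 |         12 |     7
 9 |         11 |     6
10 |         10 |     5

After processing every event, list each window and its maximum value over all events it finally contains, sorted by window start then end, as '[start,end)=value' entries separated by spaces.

i=0 t=3 v=1: → [3,5); WM=1
i=1 t=3 v=1: → [3,5); WM=1
i=2 t=4 v=3: → [3,6); WM=2
i=3 t=4 v=1: → [3,6); WM=2
i=4 t=0 v=1: → [0,2); WM=2
i=5 t=5 v=1: → [3,7); WM=3
i=6 t=6 v=3: → [3,8); WM=4
i=7 t=7 v=3: → [3,9); WM=5
i=8 t=12 v=7: → [12,14); WM=10
i=9 t=11 v=6: → [11,14); WM=10
i=10 t=10 v=5: → [10,14); WM=10

[0,2)=1 [3,9)=3 [10,14)=7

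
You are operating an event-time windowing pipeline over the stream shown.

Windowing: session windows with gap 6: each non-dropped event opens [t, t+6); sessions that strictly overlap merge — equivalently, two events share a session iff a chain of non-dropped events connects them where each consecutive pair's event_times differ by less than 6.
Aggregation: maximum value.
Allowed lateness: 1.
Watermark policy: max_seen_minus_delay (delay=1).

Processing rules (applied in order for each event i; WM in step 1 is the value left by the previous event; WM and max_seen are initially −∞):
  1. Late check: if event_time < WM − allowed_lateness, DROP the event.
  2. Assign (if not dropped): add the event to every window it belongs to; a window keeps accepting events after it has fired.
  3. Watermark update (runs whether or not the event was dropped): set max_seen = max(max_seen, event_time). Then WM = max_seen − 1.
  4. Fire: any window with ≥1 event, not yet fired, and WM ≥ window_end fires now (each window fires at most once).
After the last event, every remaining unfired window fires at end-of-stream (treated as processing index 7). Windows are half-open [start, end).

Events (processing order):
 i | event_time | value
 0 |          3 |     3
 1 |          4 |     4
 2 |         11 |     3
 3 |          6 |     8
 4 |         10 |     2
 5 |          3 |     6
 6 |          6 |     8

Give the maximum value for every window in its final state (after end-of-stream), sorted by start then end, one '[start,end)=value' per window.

i=0 t=3 v=3: → [3,9); WM=2
i=1 t=4 v=4: → [3,10); WM=3
i=2 t=11 v=3: → [11,17); WM=10
i=3 t=6 v=8: DROP (t<10-1); WM=10
i=4 t=10 v=2: → [10,17); WM=10
i=5 t=3 v=6: DROP (t<10-1); WM=10
i=6 t=6 v=8: DROP (t<10-1); WM=10

[3,10)=4 [10,17)=3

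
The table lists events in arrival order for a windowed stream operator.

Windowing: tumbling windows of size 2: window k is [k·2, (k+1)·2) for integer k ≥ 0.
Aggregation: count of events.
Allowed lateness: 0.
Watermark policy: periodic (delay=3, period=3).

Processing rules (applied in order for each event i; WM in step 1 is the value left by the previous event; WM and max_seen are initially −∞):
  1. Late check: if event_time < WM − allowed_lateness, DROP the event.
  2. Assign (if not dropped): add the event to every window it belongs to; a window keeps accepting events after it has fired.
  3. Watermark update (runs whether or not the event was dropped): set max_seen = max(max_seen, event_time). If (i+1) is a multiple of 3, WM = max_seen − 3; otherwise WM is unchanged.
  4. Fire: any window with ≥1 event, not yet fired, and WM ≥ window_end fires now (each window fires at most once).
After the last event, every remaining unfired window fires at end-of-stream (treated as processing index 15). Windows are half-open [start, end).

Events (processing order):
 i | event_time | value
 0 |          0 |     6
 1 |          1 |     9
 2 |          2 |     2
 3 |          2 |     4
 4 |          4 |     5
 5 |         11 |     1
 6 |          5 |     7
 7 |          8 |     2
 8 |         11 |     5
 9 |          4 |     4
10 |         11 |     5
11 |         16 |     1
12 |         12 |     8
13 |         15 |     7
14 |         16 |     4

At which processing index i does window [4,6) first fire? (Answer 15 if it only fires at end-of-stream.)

i=0 t=0 v=6: → [0,2); WM=−∞
i=1 t=1 v=9: → [0,2); WM=−∞
i=2 t=2 v=2: → [2,4); WM=-1
i=3 t=2 v=4: → [2,4); WM=-1
i=4 t=4 v=5: → [4,6); WM=-1
i=5 t=11 v=1: → [10,12); WM=8; [0,2) fires=2 [2,4) fires=2 [4,6) fires=1
i=6 t=5 v=7: DROP (t<8-0); WM=8
i=7 t=8 v=2: → [8,10); WM=8
i=8 t=11 v=5: → [10,12); WM=8
i=9 t=4 v=4: DROP (t<8-0); WM=8
i=10 t=11 v=5: → [10,12); WM=8
i=11 t=16 v=1: → [16,18); WM=13; [8,10) fires=1 [10,12) fires=3
i=12 t=12 v=8: DROP (t<13-0); WM=13
i=13 t=15 v=7: → [14,16); WM=13
i=14 t=16 v=4: → [16,18); WM=13

5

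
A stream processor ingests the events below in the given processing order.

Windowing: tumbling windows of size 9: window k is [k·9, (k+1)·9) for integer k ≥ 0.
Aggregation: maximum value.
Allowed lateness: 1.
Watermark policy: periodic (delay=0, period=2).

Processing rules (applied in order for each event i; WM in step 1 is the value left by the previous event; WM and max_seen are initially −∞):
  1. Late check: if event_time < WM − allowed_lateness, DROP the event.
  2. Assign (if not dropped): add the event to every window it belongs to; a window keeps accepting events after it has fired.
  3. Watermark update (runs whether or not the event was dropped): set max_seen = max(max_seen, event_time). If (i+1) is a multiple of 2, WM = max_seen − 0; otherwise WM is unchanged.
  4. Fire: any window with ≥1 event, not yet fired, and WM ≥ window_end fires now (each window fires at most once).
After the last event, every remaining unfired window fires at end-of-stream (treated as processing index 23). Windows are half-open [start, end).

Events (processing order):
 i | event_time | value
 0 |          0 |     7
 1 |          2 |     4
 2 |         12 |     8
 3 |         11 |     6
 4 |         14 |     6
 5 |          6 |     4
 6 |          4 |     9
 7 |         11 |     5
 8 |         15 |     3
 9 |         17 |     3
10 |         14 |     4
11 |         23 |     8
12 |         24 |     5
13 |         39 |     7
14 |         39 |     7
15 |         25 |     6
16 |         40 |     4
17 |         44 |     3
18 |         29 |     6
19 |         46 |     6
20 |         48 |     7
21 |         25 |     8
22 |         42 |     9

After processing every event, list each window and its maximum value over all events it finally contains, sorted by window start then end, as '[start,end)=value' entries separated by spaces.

i=0 t=0 v=7: → [0,9); WM=−∞
i=1 t=2 v=4: → [0,9); WM=2
i=2 t=12 v=8: → [9,18); WM=2
i=3 t=11 v=6: → [9,18); WM=12; [0,9) fires=7
i=4 t=14 v=6: → [9,18); WM=12
i=5 t=6 v=4: DROP (t<12-1); WM=14
i=6 t=4 v=9: DROP (t<14-1); WM=14
i=7 t=11 v=5: DROP (t<14-1); WM=14
i=8 t=15 v=3: → [9,18); WM=14
i=9 t=17 v=3: → [9,18); WM=17
i=10 t=14 v=4: DROP (t<17-1); WM=17
i=11 t=23 v=8: → [18,27); WM=23; [9,18) fires=8
i=12 t=24 v=5: → [18,27); WM=23
i=13 t=39 v=7: → [36,45); WM=39; [18,27) fires=8
i=14 t=39 v=7: → [36,45); WM=39
i=15 t=25 v=6: DROP (t<39-1); WM=39
i=16 t=40 v=4: → [36,45); WM=39
i=17 t=44 v=3: → [36,45); WM=44
i=18 t=29 v=6: DROP (t<44-1); WM=44
i=19 t=46 v=6: → [45,54); WM=46; [36,45) fires=7
i=20 t=48 v=7: → [45,54); WM=46
i=21 t=25 v=8: DROP (t<46-1); WM=48
i=22 t=42 v=9: DROP (t<48-1); WM=48

[0,9)=7 [9,18)=8 [18,27)=8 [36,45)=7 [45,54)=7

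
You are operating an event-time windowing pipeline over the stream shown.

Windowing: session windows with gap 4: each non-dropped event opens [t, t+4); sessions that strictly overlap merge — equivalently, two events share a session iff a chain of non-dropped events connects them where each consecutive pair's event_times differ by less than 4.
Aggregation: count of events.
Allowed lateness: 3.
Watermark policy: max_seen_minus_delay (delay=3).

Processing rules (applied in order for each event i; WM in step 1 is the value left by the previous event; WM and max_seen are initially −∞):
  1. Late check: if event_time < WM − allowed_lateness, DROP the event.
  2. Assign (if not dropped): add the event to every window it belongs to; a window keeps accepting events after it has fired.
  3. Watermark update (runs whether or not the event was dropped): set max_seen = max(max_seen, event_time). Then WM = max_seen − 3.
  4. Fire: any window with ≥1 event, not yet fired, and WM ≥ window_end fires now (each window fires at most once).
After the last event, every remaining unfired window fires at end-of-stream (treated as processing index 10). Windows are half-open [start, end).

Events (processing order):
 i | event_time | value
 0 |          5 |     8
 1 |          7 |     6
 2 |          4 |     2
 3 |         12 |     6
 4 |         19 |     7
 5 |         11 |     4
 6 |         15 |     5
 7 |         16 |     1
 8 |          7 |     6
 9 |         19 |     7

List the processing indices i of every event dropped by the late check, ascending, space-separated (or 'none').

i=0 t=5 v=8: → [5,9); WM=2
i=1 t=7 v=6: → [5,11); WM=4
i=2 t=4 v=2: → [4,11); WM=4
i=3 t=12 v=6: → [12,16); WM=9
i=4 t=19 v=7: → [19,23); WM=16
i=5 t=11 v=4: DROP (t<16-3); WM=16
i=6 t=15 v=5: → [12,19); WM=16
i=7 t=16 v=1: → [12,23); WM=16
i=8 t=7 v=6: DROP (t<16-3); WM=16
i=9 t=19 v=7: → [12,23); WM=16

5 8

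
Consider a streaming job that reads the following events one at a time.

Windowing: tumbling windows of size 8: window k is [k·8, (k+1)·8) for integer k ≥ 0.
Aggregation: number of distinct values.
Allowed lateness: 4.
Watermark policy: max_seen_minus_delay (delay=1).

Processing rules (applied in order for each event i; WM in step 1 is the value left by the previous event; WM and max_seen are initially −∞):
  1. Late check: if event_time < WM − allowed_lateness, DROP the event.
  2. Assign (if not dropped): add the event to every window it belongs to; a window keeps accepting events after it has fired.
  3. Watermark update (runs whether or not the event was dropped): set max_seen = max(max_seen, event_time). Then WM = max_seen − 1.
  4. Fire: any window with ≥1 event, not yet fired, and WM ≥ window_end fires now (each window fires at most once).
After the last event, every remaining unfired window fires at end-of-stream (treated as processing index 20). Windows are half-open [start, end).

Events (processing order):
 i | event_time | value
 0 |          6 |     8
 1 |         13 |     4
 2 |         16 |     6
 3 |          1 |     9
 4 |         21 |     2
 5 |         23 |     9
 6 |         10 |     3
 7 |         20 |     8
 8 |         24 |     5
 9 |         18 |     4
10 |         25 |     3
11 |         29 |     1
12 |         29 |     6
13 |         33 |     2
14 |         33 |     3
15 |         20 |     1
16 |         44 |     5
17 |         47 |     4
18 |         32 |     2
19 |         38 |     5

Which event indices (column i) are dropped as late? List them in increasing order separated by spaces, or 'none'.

i=0 t=6 v=8: → [0,8); WM=5
i=1 t=13 v=4: → [8,16); WM=12; [0,8) fires=1
i=2 t=16 v=6: → [16,24); WM=15
i=3 t=1 v=9: DROP (t<15-4); WM=15
i=4 t=21 v=2: → [16,24); WM=20; [8,16) fires=1
i=5 t=23 v=9: → [16,24); WM=22
i=6 t=10 v=3: DROP (t<22-4); WM=22
i=7 t=20 v=8: → [16,24); WM=22
i=8 t=24 v=5: → [24,32); WM=23
i=9 t=18 v=4: DROP (t<23-4); WM=23
i=10 t=25 v=3: → [24,32); WM=24; [16,24) fires=4
i=11 t=29 v=1: → [24,32); WM=28
i=12 t=29 v=6: → [24,32); WM=28
i=13 t=33 v=2: → [32,40); WM=32; [24,32) fires=4
i=14 t=33 v=3: → [32,40); WM=32
i=15 t=20 v=1: DROP (t<32-4); WM=32
i=16 t=44 v=5: → [40,48); WM=43; [32,40) fires=2
i=17 t=47 v=4: → [40,48); WM=46
i=18 t=32 v=2: DROP (t<46-4); WM=46
i=19 t=38 v=5: DROP (t<46-4); WM=46

3 6 9 15 18 19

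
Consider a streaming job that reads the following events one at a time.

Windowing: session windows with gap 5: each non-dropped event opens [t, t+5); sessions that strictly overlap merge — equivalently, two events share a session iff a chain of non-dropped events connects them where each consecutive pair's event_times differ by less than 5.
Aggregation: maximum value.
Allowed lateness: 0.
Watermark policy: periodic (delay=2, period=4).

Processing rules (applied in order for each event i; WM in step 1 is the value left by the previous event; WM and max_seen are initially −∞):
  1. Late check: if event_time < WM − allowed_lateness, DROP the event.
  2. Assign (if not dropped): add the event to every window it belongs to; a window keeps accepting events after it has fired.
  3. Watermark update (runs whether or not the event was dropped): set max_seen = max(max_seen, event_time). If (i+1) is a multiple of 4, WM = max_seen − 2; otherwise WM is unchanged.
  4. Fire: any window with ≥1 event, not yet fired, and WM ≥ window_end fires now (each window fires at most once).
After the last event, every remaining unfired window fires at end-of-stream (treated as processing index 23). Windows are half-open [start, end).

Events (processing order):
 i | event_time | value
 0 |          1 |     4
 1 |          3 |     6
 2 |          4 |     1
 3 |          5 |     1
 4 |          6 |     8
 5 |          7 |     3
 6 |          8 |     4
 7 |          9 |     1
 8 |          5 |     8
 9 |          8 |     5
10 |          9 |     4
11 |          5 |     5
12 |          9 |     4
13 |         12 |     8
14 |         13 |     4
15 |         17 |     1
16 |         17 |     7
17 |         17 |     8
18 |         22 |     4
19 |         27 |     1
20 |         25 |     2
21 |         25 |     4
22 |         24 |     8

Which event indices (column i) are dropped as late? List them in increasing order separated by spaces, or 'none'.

i=0 t=1 v=4: → [1,6); WM=−∞
i=1 t=3 v=6: → [1,8); WM=−∞
i=2 t=4 v=1: → [1,9); WM=−∞
i=3 t=5 v=1: → [1,10); WM=3
i=4 t=6 v=8: → [1,11); WM=3
i=5 t=7 v=3: → [1,12); WM=3
i=6 t=8 v=4: → [1,13); WM=3
i=7 t=9 v=1: → [1,14); WM=7
i=8 t=5 v=8: DROP (t<7-0); WM=7
i=9 t=8 v=5: → [1,14); WM=7
i=10 t=9 v=4: → [1,14); WM=7
i=11 t=5 v=5: DROP (t<7-0); WM=7
i=12 t=9 v=4: → [1,14); WM=7
i=13 t=12 v=8: → [1,17); WM=7
i=14 t=13 v=4: → [1,18); WM=7
i=15 t=17 v=1: → [1,22); WM=15
i=16 t=17 v=7: → [1,22); WM=15
i=17 t=17 v=8: → [1,22); WM=15
i=18 t=22 v=4: → [22,27); WM=15
i=19 t=27 v=1: → [27,32); WM=25
i=20 t=25 v=2: → [22,32); WM=25
i=21 t=25 v=4: → [22,32); WM=25
i=22 t=24 v=8: DROP (t<25-0); WM=25

8 11 22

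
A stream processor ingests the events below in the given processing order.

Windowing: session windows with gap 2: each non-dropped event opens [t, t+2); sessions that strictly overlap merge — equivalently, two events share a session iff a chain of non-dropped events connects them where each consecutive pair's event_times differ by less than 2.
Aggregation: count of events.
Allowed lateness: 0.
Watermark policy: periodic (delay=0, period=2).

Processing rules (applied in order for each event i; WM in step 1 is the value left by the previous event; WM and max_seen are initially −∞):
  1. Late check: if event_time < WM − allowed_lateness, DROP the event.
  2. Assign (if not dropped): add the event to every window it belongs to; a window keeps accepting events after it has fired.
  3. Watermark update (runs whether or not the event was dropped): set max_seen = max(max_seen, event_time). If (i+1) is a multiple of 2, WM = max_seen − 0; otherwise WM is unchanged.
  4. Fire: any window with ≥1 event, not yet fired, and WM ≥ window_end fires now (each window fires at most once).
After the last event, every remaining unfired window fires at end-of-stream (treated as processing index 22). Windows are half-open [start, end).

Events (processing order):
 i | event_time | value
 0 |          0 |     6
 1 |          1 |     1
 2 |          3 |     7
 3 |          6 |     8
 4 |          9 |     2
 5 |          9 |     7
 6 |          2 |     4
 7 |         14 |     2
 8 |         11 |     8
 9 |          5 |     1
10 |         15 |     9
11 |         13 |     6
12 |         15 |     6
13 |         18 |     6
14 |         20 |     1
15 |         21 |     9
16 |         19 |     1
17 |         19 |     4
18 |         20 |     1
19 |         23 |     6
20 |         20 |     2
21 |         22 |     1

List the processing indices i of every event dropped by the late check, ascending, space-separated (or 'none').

6 8 9 11 16 17 18 20 21

i=0 t=0 v=6: → [0,2); WM=−∞
i=1 t=1 v=1: → [0,3); WM=1
i=2 t=3 v=7: → [3,5); WM=1
i=3 t=6 v=8: → [6,8); WM=6
i=4 t=9 v=2: → [9,11); WM=6
i=5 t=9 v=7: → [9,11); WM=9
i=6 t=2 v=4: DROP (t<9-0); WM=9
i=7 t=14 v=2: → [14,16); WM=14
i=8 t=11 v=8: DROP (t<14-0); WM=14
i=9 t=5 v=1: DROP (t<14-0); WM=14
i=10 t=15 v=9: → [14,17); WM=14
i=11 t=13 v=6: DROP (t<14-0); WM=15
i=12 t=15 v=6: → [14,17); WM=15
i=13 t=18 v=6: → [18,20); WM=18
i=14 t=20 v=1: → [20,22); WM=18
i=15 t=21 v=9: → [20,23); WM=21
i=16 t=19 v=1: DROP (t<21-0); WM=21
i=17 t=19 v=4: DROP (t<21-0); WM=21
i=18 t=20 v=1: DROP (t<21-0); WM=21
i=19 t=23 v=6: → [23,25); WM=23
i=20 t=20 v=2: DROP (t<23-0); WM=23
i=21 t=22 v=1: DROP (t<23-0); WM=23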